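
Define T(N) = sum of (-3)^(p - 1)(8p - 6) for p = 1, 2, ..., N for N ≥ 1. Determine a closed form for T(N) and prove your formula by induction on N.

T(N) = (-3)^N(-2N + 1) - 1

We claim T(N) = (-3)^N(-2N + 1) - 1 for all N ≥ 1.
Base case (N = 1): T(1) = 2, and the closed form gives 2. They agree.
Inductive step: suppose the statement holds for some p ≥ 1, so T(p) = (-3)^p(-2p + 1) - 1.
Then T(p+1) = T(p) + ((-3)^p(8p + 2)) = ((-3)^p(-2p + 1) - 1) + ((-3)^p(8p + 2)).
Simplifying, T(p+1) = 6(-3)^p·p + 3(-3)^p - 1 = (-3)^(p+1)(-2(p+1) + 1) - 1,
which is the closed form with N = p+1.
By the principle of mathematical induction, the result holds for all N ≥ 1.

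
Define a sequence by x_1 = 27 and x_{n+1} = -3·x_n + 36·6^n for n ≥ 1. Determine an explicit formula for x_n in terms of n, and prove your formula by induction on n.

x_n = -(-3)^n + 4·6^n

Computing the first terms: x_1 = 27, x_2 = 135, x_3 = 891. This suggests x_n = -(-3)^n + 4·6^n.
When n = 1: the formula gives 27 = 27 = x_1.
Suppose the result is true for n = k, so x_k = -(-3)^k + 4·6^k.
Then x_{k+1} = -3·x_k + 36·6^k = -3·(-(-3)^k + 4·6^k) + 36·6^k = -(-3)^(k + 1) + 4·6^(k + 1),
which is the claimed formula at n = k+1.
By induction, the statement is established for all n ≥ 1.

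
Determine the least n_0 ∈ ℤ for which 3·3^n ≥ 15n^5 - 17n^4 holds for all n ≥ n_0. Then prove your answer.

At n = 13: 4782969 < 5083858, so the inequality fails and n_0 ≥ 14. We prove 3·3^n ≥ 15n^5 - 17n^4 for all n ≥ 14.
When n = 14: 3·3^n = 14348907 and 15n^5 - 17n^4 = 7414288, so 14348907 ≥ 7414288.
Inductive step: suppose the statement holds for some p ≥ 14, so 3·3^p ≥ 15p^5 - 17p^4.
Then 3·3^(p + 1) = 3·(3·3^p) ≥ 3·(15p^5 - 17p^4).
Also, for p ≥ 14 we have 3·(15p^5 - 17p^4) ≥ 15(p+1)^5 - 17(p+1)^4, since 3·(15p^5 - 17p^4) − (15(p+1)^5 - 17(p+1)^4) = 30p^5 - 109p^4 - 82p^3 - 48p^2 - 7p + 2, which is nonnegative for all p ≥ 14.
Combining, 3·3^(p + 1) ≥ 15(p+1)^5 - 17(p+1)^4.
This completes the induction.
Hence the smallest such n_0 is 14.

n_0 = 14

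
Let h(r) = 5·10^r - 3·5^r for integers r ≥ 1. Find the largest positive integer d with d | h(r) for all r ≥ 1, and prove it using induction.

Computing the first values: h(1) = 35 and h(2) = 425; gcd(35, 425) = 5, so d ≤ 5.
We prove 5 | 5·10^r - 3·5^r for all r ≥ 1 by induction on r.
Base step (r = 1): h(1) = 35 = 5·(7), so 5 | h(1).
Inductive step: assume the claim holds for r = m, i.e. 5 | h(m). Then
h(m+1) − 10·h(m) = (5·10^(m+1) - 3·5^(m+1)) − 10·(5·10^m - 3·5^m) = (-3)·5^m·(5 − 10) = (15)·5^m. Since 5 | h(m) by the inductive hypothesis, 5 | 10·h(m); and 5 | 15 since 15 = 5·3. Therefore 5 | h(m+1).
This completes the induction.
Therefore the largest such d is 5.

d = 5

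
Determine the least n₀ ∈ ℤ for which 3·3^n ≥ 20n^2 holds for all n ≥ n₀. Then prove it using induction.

n₀ = 5

At n = 4: 243 < 320, so the inequality fails and n₀ ≥ 5. We prove 3·3^n ≥ 20n^2 for all n ≥ 5.
For the base case n = 5: 3·3^n = 729 and 20n^2 = 500, so 729 ≥ 500.
Inductive step: assume the claim holds for n = i, so 3·3^i ≥ 20i^2.
Then 3·3^(i + 1) = 3·(3·3^i) ≥ 3·(20i^2).
Also, for i ≥ 5 we have 3·(20i^2) ≥ 20(i+1)^2, since 3 ≥ (1 + 1/i)^2 for all i ≥ 5.
Combining, 3·3^(i + 1) ≥ 20(i+1)^2.
By the principle of mathematical induction, the result holds for all n ≥ 5.
Hence the smallest such n₀ is 5.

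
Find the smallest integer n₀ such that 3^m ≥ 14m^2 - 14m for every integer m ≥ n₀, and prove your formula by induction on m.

n₀ = 6

At m = 5: 243 < 280, so the inequality fails and n₀ ≥ 6. We prove 3^m ≥ 14m^2 - 14m for all m ≥ 6.
For the base case m = 6: 3^m = 729 and 14m^2 - 14m = 420, so 729 ≥ 420.
Suppose the result is true for m = i, so 3^i ≥ 14i^2 - 14i.
Then 3^(i + 1) = 3·(3^i) ≥ 3·(14i^2 - 14i).
Also, for i ≥ 6 we have 3·(14i^2 - 14i) ≥ 14(i+1)^2 - 14(i+1), since 3·(14i^2 - 14i) − (14(i+1)^2 - 14(i+1)) = 28i^2 - 56i, which is nonnegative for all i ≥ 6.
Combining, 3^(i + 1) ≥ 14(i+1)^2 - 14(i+1).
By induction, the statement is established for all m ≥ 6.
Hence the smallest such n₀ is 6.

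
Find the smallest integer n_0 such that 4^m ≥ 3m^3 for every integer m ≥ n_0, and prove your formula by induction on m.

At m = 3: 64 < 81, so the inequality fails and n_0 ≥ 4. We prove 4^m ≥ 3m^3 for all m ≥ 4.
Base case (m = 4): 4^m = 256 and 3m^3 = 192, so 256 ≥ 192.
Inductive step: assume the claim holds for m = k, so 4^k ≥ 3k^3.
Then 4^(k + 1) = 4·(4^k) ≥ 4·(3k^3).
Also, for k ≥ 4 we have 4·(3k^3) ≥ 3(k+1)^3, since 4 ≥ (1 + 1/k)^3 for all k ≥ 4.
Combining, 4^(k + 1) ≥ 3(k+1)^3.
Hence, by induction on m, the claim holds for every m ≥ 4.
Hence the smallest such n_0 is 4.

n_0 = 4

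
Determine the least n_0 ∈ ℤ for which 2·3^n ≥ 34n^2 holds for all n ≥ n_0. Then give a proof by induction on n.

n_0 = 6

At n = 5: 486 < 850, so the inequality fails and n_0 ≥ 6. We prove 2·3^n ≥ 34n^2 for all n ≥ 6.
Base step (n = 6): 2·3^n = 1458 and 34n^2 = 1224, so 1458 ≥ 1224.
Suppose the result is true for n = k, so 2·3^k ≥ 34k^2.
Then 2·3^(k + 1) = 3·(2·3^k) ≥ 3·(34k^2).
Also, for k ≥ 6 we have 3·(34k^2) ≥ 34(k+1)^2, since 3 ≥ (1 + 1/k)^2 for all k ≥ 6.
Combining, 2·3^(k + 1) ≥ 34(k+1)^2.
By the principle of mathematical induction, the result holds for all n ≥ 6.
Hence the smallest such n_0 is 6.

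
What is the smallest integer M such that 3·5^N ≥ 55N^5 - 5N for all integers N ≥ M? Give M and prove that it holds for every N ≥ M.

M = 9

At N = 8: 1171875 < 1802200, so the inequality fails and M ≥ 9. We prove 3·5^N ≥ 55N^5 - 5N for all N ≥ 9.
When N = 9: 3·5^N = 5859375 and 55N^5 - 5N = 3247650, so 5859375 ≥ 3247650.
Suppose the result is true for N = r, so 3·5^r ≥ 55r^5 - 5r.
Then 3·5^(r + 1) = 5·(3·5^r) ≥ 5·(55r^5 - 5r).
Also, for r ≥ 9 we have 5·(55r^5 - 5r) ≥ 55(r+1)^5 - 5(r+1), since 5·(55r^5 - 5r) − (55(r+1)^5 - 5(r+1)) = 220r^5 - 275r^4 - 550r^3 - 550r^2 - 295r - 50, which is nonnegative for all r ≥ 9.
Combining, 3·5^(r + 1) ≥ 55(r+1)^5 - 5(r+1).
This completes the induction.
Hence the smallest such M is 9.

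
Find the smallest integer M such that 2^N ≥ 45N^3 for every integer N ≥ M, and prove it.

M = 19

At N = 18: 262144 < 262440, so the inequality fails and M ≥ 19. We prove 2^N ≥ 45N^3 for all N ≥ 19.
Base step (N = 19): 2^N = 524288 and 45N^3 = 308655, so 524288 ≥ 308655.
Inductive step: suppose the statement holds for some k ≥ 19, so 2^k ≥ 45k^3.
Then 2^(k + 1) = 2·(2^k) ≥ 2·(45k^3).
Also, for k ≥ 19 we have 2·(45k^3) ≥ 45(k+1)^3, since 2 ≥ (1 + 1/k)^3 for all k ≥ 19.
Combining, 2^(k + 1) ≥ 45(k+1)^3.
By the principle of mathematical induction, the result holds for all N ≥ 19.
Hence the smallest such M is 19.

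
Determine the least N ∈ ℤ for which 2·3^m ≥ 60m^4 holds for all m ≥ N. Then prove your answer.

At m = 12: 1062882 < 1244160, so the inequality fails and N ≥ 13. We prove 2·3^m ≥ 60m^4 for all m ≥ 13.
When m = 13: 2·3^m = 3188646 and 60m^4 = 1713660, so 3188646 ≥ 1713660.
Suppose the result is true for m = p, so 2·3^p ≥ 60p^4.
Then 2·3^(p + 1) = 3·(2·3^p) ≥ 3·(60p^4).
Also, for p ≥ 13 we have 3·(60p^4) ≥ 60(p+1)^4, since 3 ≥ (1 + 1/p)^4 for all p ≥ 13.
Combining, 2·3^(p + 1) ≥ 60(p+1)^4.
By induction, the statement is established for all m ≥ 13.
Hence the smallest such N is 13.

N = 13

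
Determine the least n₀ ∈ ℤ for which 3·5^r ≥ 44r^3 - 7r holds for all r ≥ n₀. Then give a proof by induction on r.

n₀ = 5

At r = 4: 1875 < 2788, so the inequality fails and n₀ ≥ 5. We prove 3·5^r ≥ 44r^3 - 7r for all r ≥ 5.
Base step (r = 5): 3·5^r = 9375 and 44r^3 - 7r = 5465, so 9375 ≥ 5465.
For the inductive step, assume it holds for an arbitrary p ≥ 5, so 3·5^p ≥ 44p^3 - 7p.
Then 3·5^(p + 1) = 5·(3·5^p) ≥ 5·(44p^3 - 7p).
Also, for p ≥ 5 we have 5·(44p^3 - 7p) ≥ 44(p+1)^3 - 7(p+1), since 5·(44p^3 - 7p) − (44(p+1)^3 - 7(p+1)) = 176p^3 - 132p^2 - 160p - 37, which is nonnegative for all p ≥ 5.
Combining, 3·5^(p + 1) ≥ 44(p+1)^3 - 7(p+1).
By induction, the statement is established for all r ≥ 5.
Hence the smallest such n₀ is 5.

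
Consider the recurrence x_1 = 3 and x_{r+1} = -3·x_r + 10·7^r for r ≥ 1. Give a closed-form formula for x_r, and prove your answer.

Computing the first terms: x_1 = 3, x_2 = 61, x_3 = 307. This suggests x_r = -4(-3)^(r - 1) + 7^r.
Base case (r = 1): the formula gives 3 = 3 = x_1.
Suppose the result is true for r = i, so x_i = -4(-3)^(i - 1) + 7^i.
Then x_{i+1} = -3·x_i + 10·7^i = -3·(-4(-3)^(i - 1) + 7^i) + 10·7^i = -4(-3)^i + 7^(i + 1) = -4(-3)^((i+1) - 1) + 7^(i+1),
which is the claimed formula at r = i+1.
Hence, by induction on r, the claim holds for every r ≥ 1.

x_r = -4(-3)^(r - 1) + 7^r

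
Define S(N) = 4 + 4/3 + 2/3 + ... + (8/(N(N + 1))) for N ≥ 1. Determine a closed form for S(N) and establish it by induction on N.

S(N) = 8N/(N + 1)

We claim S(N) = 8N/(N + 1) for all N ≥ 1.
Base case (N = 1): S(1) = 4, and the closed form gives 4. They agree.
Inductive step: suppose the statement holds for some m ≥ 1, so S(m) = 8m/(m + 1).
Then S(m+1) = S(m) + (8/((m + 1)(m + 2))) = (8m/(m + 1)) + (8/((m + 1)(m + 2))).
Simplifying, S(m+1) = 8(m + 1)/(m + 2) = 8(m+1)/((m+1) + 1),
which is the closed form with N = m+1.
By induction, the statement is established for all N ≥ 1.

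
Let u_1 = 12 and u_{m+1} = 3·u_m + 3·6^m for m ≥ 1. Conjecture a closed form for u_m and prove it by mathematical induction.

Computing the first terms: u_1 = 12, u_2 = 54, u_3 = 270. This suggests u_m = 2·3^m + 6^m.
For the base case m = 1: the formula gives 12 = 12 = u_1.
Suppose the result is true for m = i, so u_i = 2·3^i + 6^i.
Then u_{i+1} = 3·u_i + 3·6^i = 3·(2·3^i + 6^i) + 3·6^i = 2·3^(i + 1) + 6^(i + 1),
which is the claimed formula at m = i+1.
This completes the induction.

u_m = 2·3^m + 6^m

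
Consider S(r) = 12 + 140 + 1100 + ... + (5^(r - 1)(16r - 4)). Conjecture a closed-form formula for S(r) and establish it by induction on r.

S(r) = 2·5^r(2r - 1) + 2

We claim S(r) = 2·5^r(2r - 1) + 2 for all r ≥ 1.
When r = 1: S(1) = 12, and the closed form gives 12. They agree.
Inductive step: suppose the statement holds for some j ≥ 1, so S(j) = 2·5^j(2j - 1) + 2.
Then S(j+1) = S(j) + (5^j(16j + 12)) = (2·5^j(2j - 1) + 2) + (5^j(16j + 12)).
Simplifying, S(j+1) = 20·5^j·j + 10·5^j + 2 = 2·5^(j+1)(2(j+1) - 1) + 2,
which is the closed form with r = j+1.
Hence, by induction on r, the claim holds for every r ≥ 1.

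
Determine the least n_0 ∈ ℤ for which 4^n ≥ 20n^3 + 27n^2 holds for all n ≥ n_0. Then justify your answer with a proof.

n_0 = 7

At n = 6: 4096 < 5292, so the inequality fails and n_0 ≥ 7. We prove 4^n ≥ 20n^3 + 27n^2 for all n ≥ 7.
Base case (n = 7): 4^n = 16384 and 20n^3 + 27n^2 = 8183, so 16384 ≥ 8183.
For the inductive step, assume it holds for an arbitrary k ≥ 7, so 4^k ≥ 20k^3 + 27k^2.
Then 4^(k + 1) = 4·(4^k) ≥ 4·(20k^3 + 27k^2).
Also, for k ≥ 7 we have 4·(20k^3 + 27k^2) ≥ 20(k+1)^3 + 27(k+1)^2, since 4·(20k^3 + 27k^2) − (20(k+1)^3 + 27(k+1)^2) = 60k^3 + 21k^2 - 114k - 47, which is nonnegative for all k ≥ 7.
Combining, 4^(k + 1) ≥ 20(k+1)^3 + 27(k+1)^2.
Hence, by induction on n, the claim holds for every n ≥ 7.
Hence the smallest such n_0 is 7.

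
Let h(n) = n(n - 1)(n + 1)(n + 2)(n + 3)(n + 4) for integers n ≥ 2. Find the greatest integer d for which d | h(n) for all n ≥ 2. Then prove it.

d = 720

Computing the first values: h(2) = 720 and h(3) = 5040; gcd(720, 5040) = 720, so d ≤ 720.
We prove 720 | n(n - 1)(n + 1)(n + 2)(n + 3)(n + 4) for all n ≥ 2 by induction on n.
When n = 2: h(2) = 720 = 720·(1), so 720 | h(2).
Inductive step: suppose the statement holds for some j ≥ 2, i.e. 720 | h(j). Then
h(j+1) − h(j) = j·(j+1)·(j+2)·(j+3)·(j+4)·(j+5) − (j-1)·j·(j+1)·(j+2)·(j+3)·(j+4) = j·(j+1)·(j+2)·(j+3)·(j+4)·[(j+5) − (j-1)] = 6·j·(j+1)·(j+2)·(j+3)·(j+4). The product of 5 consecutive integers is divisible by (5)! = 120, so h(j+1) − h(j) is divisible by 6·120 = 720. By the inductive hypothesis 720 | h(j), hence 720 | h(j+1).
By the principle of mathematical induction, the result holds for all n ≥ 2.
Therefore the largest such d is 720.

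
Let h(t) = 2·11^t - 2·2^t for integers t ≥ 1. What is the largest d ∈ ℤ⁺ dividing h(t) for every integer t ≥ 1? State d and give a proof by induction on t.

d = 18

Computing the first values: h(1) = 18 and h(2) = 234; gcd(18, 234) = 18, so d ≤ 18.
We prove 18 | 2·11^t - 2·2^t for all t ≥ 1 by induction on t.
Base case (t = 1): h(1) = 18 = 18·(1), so 18 | h(1).
For the inductive step, assume it holds for an arbitrary i ≥ 1, i.e. 18 | h(i). Then
h(i+1) − 11·h(i) = (2·11^(i+1) - 2·2^(i+1)) − 11·(2·11^i - 2·2^i) = (-2)·2^i·(2 − 11) = (18)·2^i. Since 18 | h(i) by the inductive hypothesis, 18 | 11·h(i); and 18 | 18 since 18 = 18·1. Therefore 18 | h(i+1).
By induction, the statement is established for all t ≥ 1.
Therefore the largest such d is 18.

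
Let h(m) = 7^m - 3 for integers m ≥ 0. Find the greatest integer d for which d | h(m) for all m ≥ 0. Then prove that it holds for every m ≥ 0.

Computing the first values: h(0) = -2 and h(1) = 4; gcd(-2, 4) = 2, so d ≤ 2.
We prove 2 | 7^m - 3 for all m ≥ 0 by induction on m.
For the base case m = 0: h(0) = -2 = 2·(-1), so 2 | h(0).
Inductive step: assume the claim holds for m = k, i.e. 2 | h(k). Then
h(k+1) = 7^(k+1) - 3 = 7·(7^k - 3) + 18 = 7·h(k) + 18. The first term is divisible by 2 by the inductive hypothesis, and 18 is divisible by 2. Hence 2 | h(k+1).
Hence, by induction on m, the claim holds for every m ≥ 0.
Therefore the largest such d is 2.

d = 2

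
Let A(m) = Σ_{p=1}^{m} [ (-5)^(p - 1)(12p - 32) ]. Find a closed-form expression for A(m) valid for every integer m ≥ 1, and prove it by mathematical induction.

A(m) = (-5)^m(-2m + 5) - 5

We claim A(m) = (-5)^m(-2m + 5) - 5 for all m ≥ 1.
For the base case m = 1: A(1) = -20, and the closed form gives -20. They agree.
Inductive step: assume the claim holds for m = p, so A(p) = (-5)^p(-2p + 5) - 5.
Then A(p+1) = A(p) + ((-5)^p(12p - 20)) = ((-5)^p(-2p + 5) - 5) + ((-5)^p(12p - 20)).
Simplifying, A(p+1) = 10(-5)^p·p - 15(-5)^p - 5 = (-5)^(p+1)(-2(p+1) + 5) - 5,
which is the closed form with m = p+1.
This completes the induction.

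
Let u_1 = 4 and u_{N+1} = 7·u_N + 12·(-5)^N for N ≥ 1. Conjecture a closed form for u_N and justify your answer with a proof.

u_N = -(-5)^N - 7^(N - 1)

Computing the first terms: u_1 = 4, u_2 = -32, u_3 = 76. This suggests u_N = -(-5)^N - 7^(N - 1).
When N = 1: the formula gives 4 = 4 = u_1.
For the inductive step, assume it holds for an arbitrary j ≥ 1, so u_j = -(-5)^j - 7^(j - 1).
Then u_{j+1} = 7·u_j + 12·(-5)^j = 7·(-(-5)^j - 7^(j - 1)) + 12·(-5)^j = -(-5)^(j + 1) - 7^j = -(-5)^(j+1) - 7^((j+1) - 1),
which is the claimed formula at N = j+1.
By induction, the statement is established for all N ≥ 1.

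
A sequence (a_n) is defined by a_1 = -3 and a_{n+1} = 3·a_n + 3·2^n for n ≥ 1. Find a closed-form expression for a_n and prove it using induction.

a_n = -3·2^n + 3^n

Computing the first terms: a_1 = -3, a_2 = -3, a_3 = 3. This suggests a_n = -3·2^n + 3^n.
For the base case n = 1: the formula gives -3 = -3 = a_1.
Inductive step: suppose the statement holds for some p ≥ 1, so a_p = -3·2^p + 3^p.
Then a_{p+1} = 3·a_p + 3·2^p = 3·(-3·2^p + 3^p) + 3·2^p = -3·2^(p + 1) + 3^(p + 1),
which is the claimed formula at n = p+1.
By the principle of mathematical induction, the result holds for all n ≥ 1.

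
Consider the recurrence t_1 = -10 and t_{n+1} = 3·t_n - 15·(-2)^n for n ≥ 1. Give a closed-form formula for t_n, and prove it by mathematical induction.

Computing the first terms: t_1 = -10, t_2 = 0, t_3 = -60. This suggests t_n = 3(-2)^n - 4·3^(n - 1).
Base case (n = 1): the formula gives -10 = -10 = t_1.
Suppose the result is true for n = k, so t_k = 3(-2)^k - 4·3^(k - 1).
Then t_{k+1} = 3·t_k - 15·(-2)^k = 3·(3(-2)^k - 4·3^(k - 1)) - 15·(-2)^k = 3(-2)^(k + 1) - 4·3^k = 3(-2)^(k+1) - 4·3^((k+1) - 1),
which is the claimed formula at n = k+1.
By induction, the statement is established for all n ≥ 1.

t_n = 3(-2)^n - 4·3^(n - 1)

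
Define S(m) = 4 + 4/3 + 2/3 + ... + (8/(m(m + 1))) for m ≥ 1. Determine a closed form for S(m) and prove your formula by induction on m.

S(m) = 8m/(m + 1)

We claim S(m) = 8m/(m + 1) for all m ≥ 1.
For the base case m = 1: S(1) = 4, and the closed form gives 4. They agree.
Inductive step: assume the claim holds for m = p, so S(p) = 8p/(p + 1).
Then S(p+1) = S(p) + (8/((p + 1)(p + 2))) = (8p/(p + 1)) + (8/((p + 1)(p + 2))).
Simplifying, S(p+1) = 8(p + 1)/(p + 2) = 8(p+1)/((p+1) + 1),
which is the closed form with m = p+1.
By induction, the statement is established for all m ≥ 1.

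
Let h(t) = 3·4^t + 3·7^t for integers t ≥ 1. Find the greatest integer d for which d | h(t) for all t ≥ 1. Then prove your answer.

d = 3

Computing the first values: h(1) = 33 and h(2) = 195; gcd(33, 195) = 3, so d ≤ 3.
We prove 3 | 3·4^t + 3·7^t for all t ≥ 1 by induction on t.
Base case (t = 1): h(1) = 33 = 3·(11), so 3 | h(1).
For the inductive step, assume it holds for an arbitrary i ≥ 1, i.e. 3 | h(i). Then
h(i+1) − 7·h(i) = (3·4^(i+1) + 3·7^(i+1)) − 7·(3·4^i + 3·7^i) = (3)·4^i·(4 − 7) = (-9)·4^i. Since 3 | h(i) by the inductive hypothesis, 3 | 7·h(i); and 3 | -9 since -9 = 3·-3. Therefore 3 | h(i+1).
By induction, the statement is established for all t ≥ 1.
Therefore the largest such d is 3.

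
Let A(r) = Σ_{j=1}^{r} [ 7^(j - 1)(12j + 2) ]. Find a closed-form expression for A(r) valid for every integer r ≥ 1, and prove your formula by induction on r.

A(r) = 2·7^r·r

We claim A(r) = 2·7^r·r for all r ≥ 1.
For the base case r = 1: A(1) = 14, and the closed form gives 14. They agree.
Inductive step: assume the claim holds for r = j, so A(j) = 2·7^j·j.
Then A(j+1) = A(j) + (7^j(12j + 14)) = (2·7^j·j) + (7^j(12j + 14)).
Simplifying, A(j+1) = 14·7^j(j + 1) = 2·7^(j+1)·(j+1),
which is the closed form with r = j+1.
This completes the induction.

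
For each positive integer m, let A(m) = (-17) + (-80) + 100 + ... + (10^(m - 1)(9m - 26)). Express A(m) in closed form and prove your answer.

We claim A(m) = 10^m(m - 3) + 3 for all m ≥ 1.
Base step (m = 1): A(1) = -17, and the closed form gives -17. They agree.
For the inductive step, assume it holds for an arbitrary j ≥ 1, so A(j) = 10^j(j - 3) + 3.
Then A(j+1) = A(j) + (10^j(9j - 17)) = (10^j(j - 3) + 3) + (10^j(9j - 17)).
Simplifying, A(j+1) = 10·10^j·j - 20·10^j + 3 = 10^(j+1)((j+1) - 3) + 3,
which is the closed form with m = j+1.
This completes the induction.

A(m) = 10^m(m - 3) + 3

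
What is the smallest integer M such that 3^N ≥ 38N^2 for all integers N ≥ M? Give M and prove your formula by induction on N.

M = 7

At N = 6: 729 < 1368, so the inequality fails and M ≥ 7. We prove 3^N ≥ 38N^2 for all N ≥ 7.
Base step (N = 7): 3^N = 2187 and 38N^2 = 1862, so 2187 ≥ 1862.
Inductive step: suppose the statement holds for some k ≥ 7, so 3^k ≥ 38k^2.
Then 3^(k + 1) = 3·(3^k) ≥ 3·(38k^2).
Also, for k ≥ 7 we have 3·(38k^2) ≥ 38(k+1)^2, since 3 ≥ (1 + 1/k)^2 for all k ≥ 7.
Combining, 3^(k + 1) ≥ 38(k+1)^2.
By induction, the statement is established for all N ≥ 7.
Hence the smallest such M is 7.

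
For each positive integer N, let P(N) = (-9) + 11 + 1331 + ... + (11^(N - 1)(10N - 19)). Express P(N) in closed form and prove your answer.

P(N) = 11^N(N - 2) + 2

We claim P(N) = 11^N(N - 2) + 2 for all N ≥ 1.
Base case (N = 1): P(1) = -9, and the closed form gives -9. They agree.
Inductive step: assume the claim holds for N = m, so P(m) = 11^m(m - 2) + 2.
Then P(m+1) = P(m) + (11^m(10m - 9)) = (11^m(m - 2) + 2) + (11^m(10m - 9)).
Simplifying, P(m+1) = 11^(m + 1)m - 11^(m + 1) + 2 = 11^(m+1)((m+1) - 2) + 2,
which is the closed form with N = m+1.
By the principle of mathematical induction, the result holds for all N ≥ 1.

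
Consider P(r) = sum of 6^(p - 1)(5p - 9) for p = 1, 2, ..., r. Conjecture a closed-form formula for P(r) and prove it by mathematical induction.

P(r) = 6^r(r - 2) + 2

We claim P(r) = 6^r(r - 2) + 2 for all r ≥ 1.
For the base case r = 1: P(1) = -4, and the closed form gives -4. They agree.
Inductive step: assume the claim holds for r = p, so P(p) = 6^p(p - 2) + 2.
Then P(p+1) = P(p) + (6^p(5p - 4)) = (6^p(p - 2) + 2) + (6^p(5p - 4)).
Simplifying, P(p+1) = 6·6^p·p - 6·6^p + 2 = 6^(p+1)((p+1) - 2) + 2,
which is the closed form with r = p+1.
Hence, by induction on r, the claim holds for every r ≥ 1.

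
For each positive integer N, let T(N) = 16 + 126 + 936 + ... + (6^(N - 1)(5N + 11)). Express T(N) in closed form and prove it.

T(N) = 6^N(N + 2) - 2

We claim T(N) = 6^N(N + 2) - 2 for all N ≥ 1.
Base case (N = 1): T(1) = 16, and the closed form gives 16. They agree.
Inductive step: assume the claim holds for N = p, so T(p) = 6^p(p + 2) - 2.
Then T(p+1) = T(p) + (6^p(5p + 16)) = (6^p(p + 2) - 2) + (6^p(5p + 16)).
Simplifying, T(p+1) = 6·6^p·p + 18·6^p - 2 = 6^(p+1)((p+1) + 2) - 2,
which is the closed form with N = p+1.
By induction, the statement is established for all N ≥ 1.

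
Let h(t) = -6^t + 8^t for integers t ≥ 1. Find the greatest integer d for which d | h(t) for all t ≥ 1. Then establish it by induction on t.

Computing the first values: h(1) = 2 and h(2) = 28; gcd(2, 28) = 2, so d ≤ 2.
We prove 2 | -6^t + 8^t for all t ≥ 1 by induction on t.
Base step (t = 1): h(1) = 2 = 2·(1), so 2 | h(1).
Suppose the result is true for t = m, i.e. 2 | h(m). Then
8^{m+1} − 6^{m+1} = 8·8^m − 6·6^m = 8·(8^m − 6^m) + (2)·6^m. The first term is divisible by 2 by the inductive hypothesis, and the second term (2)·6^m is divisible by 2 since 2 | 2. Hence 2 | h(m+1).
This completes the induction.
Therefore the largest such d is 2.

d = 2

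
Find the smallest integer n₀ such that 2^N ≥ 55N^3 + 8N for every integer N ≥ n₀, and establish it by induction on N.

n₀ = 19

At N = 18: 262144 < 320904, so the inequality fails and n₀ ≥ 19. We prove 2^N ≥ 55N^3 + 8N for all N ≥ 19.
Base step (N = 19): 2^N = 524288 and 55N^3 + 8N = 377397, so 524288 ≥ 377397.
Inductive step: assume the claim holds for N = k, so 2^k ≥ 55k^3 + 8k.
Then 2^(k + 1) = 2·(2^k) ≥ 2·(55k^3 + 8k).
Also, for k ≥ 19 we have 2·(55k^3 + 8k) ≥ 55(k+1)^3 + 8(k+1), since 2·(55k^3 + 8k) − (55(k+1)^3 + 8(k+1)) = 55k^3 - 165k^2 - 157k - 63, which is nonnegative for all k ≥ 19.
Combining, 2^(k + 1) ≥ 55(k+1)^3 + 8(k+1).
Hence, by induction on N, the claim holds for every N ≥ 19.
Hence the smallest such n₀ is 19.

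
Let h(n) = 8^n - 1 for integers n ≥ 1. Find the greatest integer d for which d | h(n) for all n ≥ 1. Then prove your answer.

Computing the first values: h(1) = 7 and h(2) = 63; gcd(7, 63) = 7, so d ≤ 7.
We prove 7 | 8^n - 1 for all n ≥ 1 by induction on n.
Base case (n = 1): h(1) = 7 = 7·(1), so 7 | h(1).
Inductive step: suppose the statement holds for some j ≥ 1, i.e. 7 | h(j). Then
8^{j+1} − 1^{j+1} = 8·8^j − 1·1^j = 8·(8^j − 1^j) + (7)·1^j. The first term is divisible by 7 by the inductive hypothesis, and the second term (7)·1^j is divisible by 7 since 7 | 7. Hence 7 | h(j+1).
By the principle of mathematical induction, the result holds for all n ≥ 1.
Therefore the largest such d is 7.

d = 7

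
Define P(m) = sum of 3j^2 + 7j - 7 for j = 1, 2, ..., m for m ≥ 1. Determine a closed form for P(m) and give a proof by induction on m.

We claim P(m) = m(m^2 + 5m - 3) for all m ≥ 1.
For the base case m = 1: P(1) = 3, and the closed form gives 3. They agree.
Suppose the result is true for m = j, so P(j) = j(j^2 + 5j - 3).
Then P(j+1) = P(j) + (7j + 3(j + 1)^2) = (j(j^2 + 5j - 3)) + (7j + 3(j + 1)^2).
Simplifying, P(j+1) = (j + 1)(j^2 + 7j + 3) = (j+1)((j+1)^2 + 5(j+1) - 3),
which is the closed form with m = j+1.
Hence, by induction on m, the claim holds for every m ≥ 1.

P(m) = m(m^2 + 5m - 3)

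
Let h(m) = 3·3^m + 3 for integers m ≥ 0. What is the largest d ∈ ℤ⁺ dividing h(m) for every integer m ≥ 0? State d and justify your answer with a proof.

d = 6

Computing the first values: h(0) = 6 and h(1) = 12; gcd(6, 12) = 6, so d ≤ 6.
We prove 6 | 3·3^m + 3 for all m ≥ 0 by induction on m.
When m = 0: h(0) = 6 = 6·(1), so 6 | h(0).
Inductive step: suppose the statement holds for some i ≥ 0, i.e. 6 | h(i). Then
h(i+1) = 3·3^(i+1) + 3 = 3·(3·3^i + 3) - 6 = 3·h(i) - 6. The first term is divisible by 6 by the inductive hypothesis, and -6 is divisible by 6. Hence 6 | h(i+1).
This completes the induction.
Therefore the largest such d is 6.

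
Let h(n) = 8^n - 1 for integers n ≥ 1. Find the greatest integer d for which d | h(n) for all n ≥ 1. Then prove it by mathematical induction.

Computing the first values: h(1) = 7 and h(2) = 63; gcd(7, 63) = 7, so d ≤ 7.
We prove 7 | 8^n - 1 for all n ≥ 1 by induction on n.
Base case (n = 1): h(1) = 7 = 7·(1), so 7 | h(1).
Suppose the result is true for n = r, i.e. 7 | h(r). Then
8^{r+1} − 1^{r+1} = 8·8^r − 1·1^r = 8·(8^r − 1^r) + (7)·1^r. The first term is divisible by 7 by the inductive hypothesis, and the second term (7)·1^r is divisible by 7 since 7 | 7. Hence 7 | h(r+1).
Hence, by induction on n, the claim holds for every n ≥ 1.
Therefore the largest such d is 7.

d = 7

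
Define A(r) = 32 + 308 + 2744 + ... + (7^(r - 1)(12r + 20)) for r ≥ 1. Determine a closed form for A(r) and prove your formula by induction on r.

A(r) = 7^r(2r + 3) - 3

We claim A(r) = 7^r(2r + 3) - 3 for all r ≥ 1.
For the base case r = 1: A(1) = 32, and the closed form gives 32. They agree.
Inductive step: assume the claim holds for r = j, so A(j) = 7^j(2j + 3) - 3.
Then A(j+1) = A(j) + (7^j(12j + 32)) = (7^j(2j + 3) - 3) + (7^j(12j + 32)).
Simplifying, A(j+1) = 14·7^j·j + 35·7^j - 3 = 7^(j+1)(2(j+1) + 3) - 3,
which is the closed form with r = j+1.
By the principle of mathematical induction, the result holds for all r ≥ 1.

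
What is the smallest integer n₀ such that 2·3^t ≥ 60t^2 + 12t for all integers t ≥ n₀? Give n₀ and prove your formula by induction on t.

n₀ = 7

At t = 6: 1458 < 2232, so the inequality fails and n₀ ≥ 7. We prove 2·3^t ≥ 60t^2 + 12t for all t ≥ 7.
Base step (t = 7): 2·3^t = 4374 and 60t^2 + 12t = 3024, so 4374 ≥ 3024.
Inductive step: assume the claim holds for t = r, so 2·3^r ≥ 60r^2 + 12r.
Then 2·3^(r + 1) = 3·(2·3^r) ≥ 3·(60r^2 + 12r).
Also, for r ≥ 7 we have 3·(60r^2 + 12r) ≥ 60(r+1)^2 + 12(r+1), since 3·(60r^2 + 12r) − (60(r+1)^2 + 12(r+1)) = 120r^2 - 96r - 72, which is nonnegative for all r ≥ 7.
Combining, 2·3^(r + 1) ≥ 60(r+1)^2 + 12(r+1).
Hence, by induction on t, the claim holds for every t ≥ 7.
Hence the smallest such n₀ is 7.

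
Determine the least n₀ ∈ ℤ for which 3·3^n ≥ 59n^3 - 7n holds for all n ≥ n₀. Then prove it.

At n = 8: 19683 < 30152, so the inequality fails and n₀ ≥ 9. We prove 3·3^n ≥ 59n^3 - 7n for all n ≥ 9.
For the base case n = 9: 3·3^n = 59049 and 59n^3 - 7n = 42948, so 59049 ≥ 42948.
For the inductive step, assume it holds for an arbitrary r ≥ 9, so 3·3^r ≥ 59r^3 - 7r.
Then 3·3^(r + 1) = 3·(3·3^r) ≥ 3·(59r^3 - 7r).
Also, for r ≥ 9 we have 3·(59r^3 - 7r) ≥ 59(r+1)^3 - 7(r+1), since 3·(59r^3 - 7r) − (59(r+1)^3 - 7(r+1)) = 118r^3 - 177r^2 - 191r - 52, which is nonnegative for all r ≥ 9.
Combining, 3·3^(r + 1) ≥ 59(r+1)^3 - 7(r+1).
This completes the induction.
Hence the smallest such n₀ is 9.

n₀ = 9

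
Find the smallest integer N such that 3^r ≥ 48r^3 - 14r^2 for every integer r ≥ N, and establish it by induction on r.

N = 10

At r = 9: 19683 < 33858, so the inequality fails and N ≥ 10. We prove 3^r ≥ 48r^3 - 14r^2 for all r ≥ 10.
When r = 10: 3^r = 59049 and 48r^3 - 14r^2 = 46600, so 59049 ≥ 46600.
Inductive step: assume the claim holds for r = i, so 3^i ≥ 48i^3 - 14i^2.
Then 3^(i + 1) = 3·(3^i) ≥ 3·(48i^3 - 14i^2).
Also, for i ≥ 10 we have 3·(48i^3 - 14i^2) ≥ 48(i+1)^3 - 14(i+1)^2, since 3·(48i^3 - 14i^2) − (48(i+1)^3 - 14(i+1)^2) = 96i^3 - 172i^2 - 116i - 34, which is nonnegative for all i ≥ 10.
Combining, 3^(i + 1) ≥ 48(i+1)^3 - 14(i+1)^2.
Hence, by induction on r, the claim holds for every r ≥ 10.
Hence the smallest such N is 10.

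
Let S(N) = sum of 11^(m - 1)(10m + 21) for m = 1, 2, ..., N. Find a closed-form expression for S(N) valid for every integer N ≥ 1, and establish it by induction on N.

We claim S(N) = 11^N(N + 2) - 2 for all N ≥ 1.
For the base case N = 1: S(1) = 31, and the closed form gives 31. They agree.
For the inductive step, assume it holds for an arbitrary m ≥ 1, so S(m) = 11^m(m + 2) - 2.
Then S(m+1) = S(m) + (11^m(10m + 31)) = (11^m(m + 2) - 2) + (11^m(10m + 31)).
Simplifying, S(m+1) = 11·11^m·m + 33·11^m - 2 = 11^(m+1)((m+1) + 2) - 2,
which is the closed form with N = m+1.
By induction, the statement is established for all N ≥ 1.

S(N) = 11^N(N + 2) - 2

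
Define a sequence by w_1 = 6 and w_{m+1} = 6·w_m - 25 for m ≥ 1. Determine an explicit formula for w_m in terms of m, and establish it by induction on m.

Computing the first terms: w_1 = 6, w_2 = 11, w_3 = 41. This suggests w_m = 6^(m - 1) + 5.
For the base case m = 1: the formula gives 6 = 6 = w_1.
Suppose the result is true for m = k, so w_k = 6^(k - 1) + 5.
Then w_{k+1} = 6·w_k - 25 = 6·(6^(k - 1) + 5) - 25 = 6^k + 5 = 6^((k+1) - 1) + 5,
which is the claimed formula at m = k+1.
This completes the induction.

w_m = 6^(m - 1) + 5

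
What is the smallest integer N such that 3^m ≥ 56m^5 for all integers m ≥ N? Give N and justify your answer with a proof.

N = 17

At m = 16: 43046721 < 58720256, so the inequality fails and N ≥ 17. We prove 3^m ≥ 56m^5 for all m ≥ 17.
Base step (m = 17): 3^m = 129140163 and 56m^5 = 79511992, so 129140163 ≥ 79511992.
Suppose the result is true for m = j, so 3^j ≥ 56j^5.
Then 3^(j + 1) = 3·(3^j) ≥ 3·(56j^5).
Also, for j ≥ 17 we have 3·(56j^5) ≥ 56(j+1)^5, since 3 ≥ (1 + 1/j)^5 for all j ≥ 17.
Combining, 3^(j + 1) ≥ 56(j+1)^5.
This completes the induction.
Hence the smallest such N is 17.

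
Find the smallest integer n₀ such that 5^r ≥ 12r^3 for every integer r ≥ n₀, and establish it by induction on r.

At r = 4: 625 < 768, so the inequality fails and n₀ ≥ 5. We prove 5^r ≥ 12r^3 for all r ≥ 5.
Base case (r = 5): 5^r = 3125 and 12r^3 = 1500, so 3125 ≥ 1500.
Inductive step: suppose the statement holds for some m ≥ 5, so 5^m ≥ 12m^3.
Then 5^(m + 1) = 5·(5^m) ≥ 5·(12m^3).
Also, for m ≥ 5 we have 5·(12m^3) ≥ 12(m+1)^3, since 5 ≥ (1 + 1/m)^3 for all m ≥ 5.
Combining, 5^(m + 1) ≥ 12(m+1)^3.
By the principle of mathematical induction, the result holds for all r ≥ 5.
Hence the smallest such n₀ is 5.

n₀ = 5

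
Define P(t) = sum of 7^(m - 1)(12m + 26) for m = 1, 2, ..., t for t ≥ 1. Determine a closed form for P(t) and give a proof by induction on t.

P(t) = 2·7^t(t + 2) - 4

We claim P(t) = 2·7^t(t + 2) - 4 for all t ≥ 1.
For the base case t = 1: P(1) = 38, and the closed form gives 38. They agree.
Inductive step: assume the claim holds for t = m, so P(m) = 2·7^m(m + 2) - 4.
Then P(m+1) = P(m) + (7^m(12m + 38)) = (2·7^m(m + 2) - 4) + (7^m(12m + 38)).
Simplifying, P(m+1) = 14·7^m·m + 42·7^m - 4 = 2·7^(m+1)((m+1) + 2) - 4,
which is the closed form with t = m+1.
This completes the induction.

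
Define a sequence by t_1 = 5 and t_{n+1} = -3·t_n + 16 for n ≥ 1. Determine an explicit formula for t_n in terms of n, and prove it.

Computing the first terms: t_1 = 5, t_2 = 1, t_3 = 13. This suggests t_n = (-3)^(n - 1) + 4.
For the base case n = 1: the formula gives 5 = 5 = t_1.
For the inductive step, assume it holds for an arbitrary k ≥ 1, so t_k = (-3)^(k - 1) + 4.
Then t_{k+1} = -3·t_k + 16 = -3·((-3)^(k - 1) + 4) + 16 = (-3)^k + 4 = (-3)^((k+1) - 1) + 4,
which is the claimed formula at n = k+1.
This completes the induction.

t_n = (-3)^(n - 1) + 4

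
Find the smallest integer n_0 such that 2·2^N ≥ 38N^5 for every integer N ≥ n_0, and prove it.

n_0 = 29

At N = 28: 536870912 < 653993984, so the inequality fails and n_0 ≥ 29. We prove 2·2^N ≥ 38N^5 for all N ≥ 29.
For the base case N = 29: 2·2^N = 1073741824 and 38N^5 = 779423662, so 1073741824 ≥ 779423662.
Inductive step: suppose the statement holds for some k ≥ 29, so 2·2^k ≥ 38k^5.
Then 2·2^(k + 1) = 2·(2·2^k) ≥ 2·(38k^5).
Also, for k ≥ 29 we have 2·(38k^5) ≥ 38(k+1)^5, since 2 ≥ (1 + 1/k)^5 for all k ≥ 29.
Combining, 2·2^(k + 1) ≥ 38(k+1)^5.
Hence, by induction on N, the claim holds for every N ≥ 29.
Hence the smallest such n_0 is 29.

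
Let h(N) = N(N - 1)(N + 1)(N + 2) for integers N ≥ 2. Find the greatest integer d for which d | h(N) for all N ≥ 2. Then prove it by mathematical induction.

d = 24

Computing the first values: h(2) = 24 and h(3) = 120; gcd(24, 120) = 24, so d ≤ 24.
We prove 24 | N(N - 1)(N + 1)(N + 2) for all N ≥ 2 by induction on N.
When N = 2: h(2) = 24 = 24·(1), so 24 | h(2).
For the inductive step, assume it holds for an arbitrary r ≥ 2, i.e. 24 | h(r). Then
h(r+1) − h(r) = r·(r+1)·(r+2)·(r+3) − (r-1)·r·(r+1)·(r+2) = r·(r+1)·(r+2)·[(r+3) − (r-1)] = 4·r·(r+1)·(r+2). The product of 3 consecutive integers is divisible by (3)! = 6, so h(r+1) − h(r) is divisible by 4·6 = 24. By the inductive hypothesis 24 | h(r), hence 24 | h(r+1).
This completes the induction.
Therefore the largest such d is 24.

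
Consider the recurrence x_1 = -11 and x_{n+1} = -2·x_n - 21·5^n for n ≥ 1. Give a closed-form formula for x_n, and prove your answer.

Computing the first terms: x_1 = -11, x_2 = -83, x_3 = -359. This suggests x_n = (-2)^(n + 1) - 3·5^n.
When n = 1: the formula gives -11 = -11 = x_1.
Suppose the result is true for n = j, so x_j = (-2)^(j + 1) - 3·5^j.
Then x_{j+1} = -2·x_j - 21·5^j = -2·((-2)^(j + 1) - 3·5^j) - 21·5^j = (-2)^(j + 2) - 3·5^(j + 1) = (-2)^((j+1) + 1) - 3·5^(j+1),
which is the claimed formula at n = j+1.
This completes the induction.

x_n = (-2)^(n + 1) - 3·5^n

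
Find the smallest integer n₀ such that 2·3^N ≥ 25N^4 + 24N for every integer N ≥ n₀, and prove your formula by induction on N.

n₀ = 12

At N = 11: 354294 < 366289, so the inequality fails and n₀ ≥ 12. We prove 2·3^N ≥ 25N^4 + 24N for all N ≥ 12.
For the base case N = 12: 2·3^N = 1062882 and 25N^4 + 24N = 518688, so 1062882 ≥ 518688.
For the inductive step, assume it holds for an arbitrary k ≥ 12, so 2·3^k ≥ 25k^4 + 24k.
Then 2·3^(k + 1) = 3·(2·3^k) ≥ 3·(25k^4 + 24k).
Also, for k ≥ 12 we have 3·(25k^4 + 24k) ≥ 25(k+1)^4 + 24(k+1), since 3·(25k^4 + 24k) − (25(k+1)^4 + 24(k+1)) = 50k^4 - 100k^3 - 150k^2 - 52k - 49, which is nonnegative for all k ≥ 12.
Combining, 2·3^(k + 1) ≥ 25(k+1)^4 + 24(k+1).
By induction, the statement is established for all N ≥ 12.
Hence the smallest such n₀ is 12.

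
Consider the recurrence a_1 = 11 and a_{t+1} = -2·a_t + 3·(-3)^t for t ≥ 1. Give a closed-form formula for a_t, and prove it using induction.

Computing the first terms: a_1 = 11, a_2 = -31, a_3 = 89. This suggests a_t = -(-2)^t + (-3)^(t + 1).
When t = 1: the formula gives 11 = 11 = a_1.
For the inductive step, assume it holds for an arbitrary i ≥ 1, so a_i = -(-2)^i + (-3)^(i + 1).
Then a_{i+1} = -2·a_i + 3·(-3)^i = -2·(-(-2)^i + (-3)^(i + 1)) + 3·(-3)^i = -(-2)^(i + 1) + (-3)^(i + 2) = -(-2)^(i+1) + (-3)^((i+1) + 1),
which is the claimed formula at t = i+1.
By the principle of mathematical induction, the result holds for all t ≥ 1.

a_t = -(-2)^t + (-3)^(t + 1)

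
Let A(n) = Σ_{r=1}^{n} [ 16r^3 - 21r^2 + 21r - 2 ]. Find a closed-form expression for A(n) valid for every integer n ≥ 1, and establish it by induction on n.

A(n) = n(4n^3 + n^2 + 4n + 5)

We claim A(n) = n(4n^3 + n^2 + 4n + 5) for all n ≥ 1.
Base case (n = 1): A(1) = 14, and the closed form gives 14. They agree.
For the inductive step, assume it holds for an arbitrary r ≥ 1, so A(r) = r(4r^3 + r^2 + 4r + 5).
Then A(r+1) = A(r) + (16r^3 + 27r^2 + 27r + 14) = (r(4r^3 + r^2 + 4r + 5)) + (16r^3 + 27r^2 + 27r + 14).
Simplifying, A(r+1) = (r + 1)(4r^3 + 13r^2 + 18r + 14) = (r+1)(4(r+1)^3 + (r+1)^2 + 4(r+1) + 5),
which is the closed form with n = r+1.
This completes the induction.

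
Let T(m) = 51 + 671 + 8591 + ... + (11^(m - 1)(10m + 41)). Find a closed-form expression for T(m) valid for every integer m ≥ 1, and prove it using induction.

T(m) = 11^m(m + 4) - 4

We claim T(m) = 11^m(m + 4) - 4 for all m ≥ 1.
Base step (m = 1): T(1) = 51, and the closed form gives 51. They agree.
Inductive step: suppose the statement holds for some j ≥ 1, so T(j) = 11^j(j + 4) - 4.
Then T(j+1) = T(j) + (11^j(10j + 51)) = (11^j(j + 4) - 4) + (11^j(10j + 51)).
Simplifying, T(j+1) = 11·11^j·j + 55·11^j - 4 = 11^(j+1)((j+1) + 4) - 4,
which is the closed form with m = j+1.
By induction, the statement is established for all m ≥ 1.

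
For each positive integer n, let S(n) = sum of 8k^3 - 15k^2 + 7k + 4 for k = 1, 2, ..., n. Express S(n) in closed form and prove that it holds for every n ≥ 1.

S(n) = n(2n^3 - n^2 - 2n + 5)

We claim S(n) = n(2n^3 - n^2 - 2n + 5) for all n ≥ 1.
For the base case n = 1: S(1) = 4, and the closed form gives 4. They agree.
Inductive step: assume the claim holds for n = k, so S(k) = k(2k^3 - k^2 - 2k + 5).
Then S(k+1) = S(k) + (8k^3 + 9k^2 + k + 4) = (k(2k^3 - k^2 - 2k + 5)) + (8k^3 + 9k^2 + k + 4).
Simplifying, S(k+1) = (k + 1)(2k^3 + 5k^2 + 2k + 4) = (k+1)(2(k+1)^3 - (k+1)^2 - 2(k+1) + 5),
which is the closed form with n = k+1.
By induction, the statement is established for all n ≥ 1.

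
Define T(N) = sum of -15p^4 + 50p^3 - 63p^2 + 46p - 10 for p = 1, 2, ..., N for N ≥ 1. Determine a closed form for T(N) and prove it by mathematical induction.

We claim T(N) = -N(3N^4 - 5N^3 + N^2 - 4N - 3) for all N ≥ 1.
When N = 1: T(1) = 8, and the closed form gives 8. They agree.
Suppose the result is true for N = p, so T(p) = p(-3p^4 + 5p^3 - p^2 + 4p + 3).
Then T(p+1) = T(p) + (-15p^4 - 10p^3 - 3p^2 + 10p + 8) = (p(-3p^4 + 5p^3 - p^2 + 4p + 3)) + (-15p^4 - 10p^3 - 3p^2 + 10p + 8).
Simplifying, T(p+1) = -(p + 1)(3p^4 + 7p^3 + 4p^2 - 5p - 8) = -(p+1)(3(p+1)^4 - 5(p+1)^3 + (p+1)^2 - 4(p+1) - 3),
which is the closed form with N = p+1.
By induction, the statement is established for all N ≥ 1.

T(N) = -N(3N^4 - 5N^3 + N^2 - 4N - 3)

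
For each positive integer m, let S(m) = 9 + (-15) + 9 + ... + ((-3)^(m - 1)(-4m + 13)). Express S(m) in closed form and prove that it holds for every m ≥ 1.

We claim S(m) = (-3)^m(m - 3) + 3 for all m ≥ 1.
When m = 1: S(1) = 9, and the closed form gives 9. They agree.
Inductive step: suppose the statement holds for some r ≥ 1, so S(r) = (-3)^r(r - 3) + 3.
Then S(r+1) = S(r) + ((-3)^r(-4r + 9)) = ((-3)^r(r - 3) + 3) + ((-3)^r(-4r + 9)).
Simplifying, S(r+1) = -3(-3)^r·r + 6(-3)^r + 3 = (-3)^(r+1)((r+1) - 3) + 3,
which is the closed form with m = r+1.
By induction, the statement is established for all m ≥ 1.

S(m) = (-3)^m(m - 3) + 3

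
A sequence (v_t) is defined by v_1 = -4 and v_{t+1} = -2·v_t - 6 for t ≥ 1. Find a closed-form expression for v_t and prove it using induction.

Computing the first terms: v_1 = -4, v_2 = 2, v_3 = -10. This suggests v_t = (-2)^t - 2.
When t = 1: the formula gives -4 = -4 = v_1.
Suppose the result is true for t = r, so v_r = (-2)^r - 2.
Then v_{r+1} = -2·v_r - 6 = -2·((-2)^r - 2) - 6 = (-2)^(r + 1) - 2,
which is the claimed formula at t = r+1.
By induction, the statement is established for all t ≥ 1.

v_t = (-2)^t - 2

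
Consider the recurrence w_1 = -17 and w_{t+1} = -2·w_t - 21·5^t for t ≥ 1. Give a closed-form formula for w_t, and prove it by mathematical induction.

Computing the first terms: w_1 = -17, w_2 = -71, w_3 = -383. This suggests w_t = (-2)^t - 3·5^t.
Base step (t = 1): the formula gives -17 = -17 = w_1.
Inductive step: suppose the statement holds for some i ≥ 1, so w_i = (-2)^i - 3·5^i.
Then w_{i+1} = -2·w_i - 21·5^i = -2·((-2)^i - 3·5^i) - 21·5^i = (-2)^(i + 1) - 3·5^(i + 1),
which is the claimed formula at t = i+1.
By the principle of mathematical induction, the result holds for all t ≥ 1.

w_t = (-2)^t - 3·5^t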